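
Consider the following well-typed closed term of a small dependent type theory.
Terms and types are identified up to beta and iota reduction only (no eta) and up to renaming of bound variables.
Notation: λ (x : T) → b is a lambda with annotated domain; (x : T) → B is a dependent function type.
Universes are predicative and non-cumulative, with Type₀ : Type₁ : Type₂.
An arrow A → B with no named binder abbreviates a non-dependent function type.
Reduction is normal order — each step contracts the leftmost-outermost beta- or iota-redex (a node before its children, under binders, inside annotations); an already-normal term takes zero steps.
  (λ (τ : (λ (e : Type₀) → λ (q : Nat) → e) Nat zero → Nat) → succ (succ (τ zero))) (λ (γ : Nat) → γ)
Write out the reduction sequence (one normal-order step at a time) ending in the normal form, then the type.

normal-order reduction:
  (λ (τ : (λ (e : Type₀) → λ (q : Nat) → e) Nat zero → Nat) → succ (succ (τ zero))) (λ (γ : Nat) → γ)
  ~> succ (succ ((λ (τ : Nat) → τ) zero))
  ~> succ (succ zero)
inferred type:
  Nat


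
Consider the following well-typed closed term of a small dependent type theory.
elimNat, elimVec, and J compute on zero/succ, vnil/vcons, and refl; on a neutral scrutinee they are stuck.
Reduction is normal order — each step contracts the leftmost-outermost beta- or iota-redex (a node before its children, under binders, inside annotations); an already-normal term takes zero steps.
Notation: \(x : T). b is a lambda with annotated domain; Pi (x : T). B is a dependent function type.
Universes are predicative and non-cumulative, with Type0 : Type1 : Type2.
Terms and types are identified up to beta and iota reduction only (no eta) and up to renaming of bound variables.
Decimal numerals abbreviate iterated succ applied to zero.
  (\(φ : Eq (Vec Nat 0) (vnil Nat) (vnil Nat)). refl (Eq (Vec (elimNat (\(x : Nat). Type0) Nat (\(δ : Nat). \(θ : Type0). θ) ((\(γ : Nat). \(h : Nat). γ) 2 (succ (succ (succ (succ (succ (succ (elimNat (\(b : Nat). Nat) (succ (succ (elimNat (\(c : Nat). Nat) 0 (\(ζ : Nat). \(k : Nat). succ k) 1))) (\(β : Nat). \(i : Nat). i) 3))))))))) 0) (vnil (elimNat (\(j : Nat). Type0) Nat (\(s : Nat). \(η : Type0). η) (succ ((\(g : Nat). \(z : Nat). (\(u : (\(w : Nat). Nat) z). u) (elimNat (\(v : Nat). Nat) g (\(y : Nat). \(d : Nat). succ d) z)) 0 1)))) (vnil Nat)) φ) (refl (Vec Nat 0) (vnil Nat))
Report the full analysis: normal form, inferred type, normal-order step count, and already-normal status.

normal form:
  refl (Eq (Vec Nat 0) (vnil Nat) (vnil Nat)) (refl (Vec Nat 0) (vnil Nat))
inferred type:
  Eq (Eq (Vec Nat 0) (vnil Nat) (vnil Nat)) (refl (Vec Nat 0) (vnil Nat)) (refl (Vec Nat 0) (vnil Nat))
reduction steps (normal order): 24
started in normal form: no
first redex: a beta-redex


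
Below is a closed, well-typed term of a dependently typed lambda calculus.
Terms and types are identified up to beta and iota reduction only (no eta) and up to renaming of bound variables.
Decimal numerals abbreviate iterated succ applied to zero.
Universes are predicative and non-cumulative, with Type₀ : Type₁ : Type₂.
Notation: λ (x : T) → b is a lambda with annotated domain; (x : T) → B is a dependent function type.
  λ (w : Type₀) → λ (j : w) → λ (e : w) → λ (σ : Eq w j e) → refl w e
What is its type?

the term's type:
  (w : Type₀) → (j : w) → (e : w) → (σ : Eq w j e) → Eq w e e


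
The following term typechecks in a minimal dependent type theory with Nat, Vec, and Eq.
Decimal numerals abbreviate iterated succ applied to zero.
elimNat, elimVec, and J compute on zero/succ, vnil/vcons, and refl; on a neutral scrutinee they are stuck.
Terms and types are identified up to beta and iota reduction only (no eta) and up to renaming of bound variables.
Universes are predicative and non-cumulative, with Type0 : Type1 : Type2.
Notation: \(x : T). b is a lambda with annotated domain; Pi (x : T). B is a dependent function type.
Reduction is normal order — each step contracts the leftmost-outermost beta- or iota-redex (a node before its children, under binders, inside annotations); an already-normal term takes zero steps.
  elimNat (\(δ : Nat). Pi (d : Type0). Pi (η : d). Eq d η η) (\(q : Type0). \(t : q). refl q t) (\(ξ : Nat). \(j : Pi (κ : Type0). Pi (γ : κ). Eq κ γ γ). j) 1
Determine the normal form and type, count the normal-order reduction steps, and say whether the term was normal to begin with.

normal form:
  \(δ : Type0). \(d : δ). refl δ d
the term's type:
  Pi (δ : Type0). Pi (d : δ). Eq δ d d
reduction steps (normal order): 4
term was already normal: no
first redex: an elimNat iota-redex


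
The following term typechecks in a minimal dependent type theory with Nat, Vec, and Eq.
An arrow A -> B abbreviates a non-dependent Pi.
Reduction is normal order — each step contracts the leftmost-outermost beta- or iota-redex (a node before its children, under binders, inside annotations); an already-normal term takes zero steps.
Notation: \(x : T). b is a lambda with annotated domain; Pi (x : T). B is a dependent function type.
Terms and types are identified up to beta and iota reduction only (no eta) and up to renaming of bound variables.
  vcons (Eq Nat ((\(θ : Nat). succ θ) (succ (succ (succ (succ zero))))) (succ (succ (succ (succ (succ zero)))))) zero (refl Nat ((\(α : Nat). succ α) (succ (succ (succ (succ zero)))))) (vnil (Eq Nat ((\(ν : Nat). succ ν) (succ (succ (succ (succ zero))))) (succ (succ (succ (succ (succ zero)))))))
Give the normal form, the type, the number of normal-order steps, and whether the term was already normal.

normal form:
  vcons (Eq Nat (succ (succ (succ (succ (succ zero))))) (succ (succ (succ (succ (succ zero)))))) zero (refl Nat (succ (succ (succ (succ (succ zero)))))) (vnil (Eq Nat (succ (succ (succ (succ (succ zero))))) (succ (succ (succ (succ (succ zero)))))))
the term's type:
  Vec (Eq Nat (succ (succ (succ (succ (succ zero))))) (succ (succ (succ (succ (succ zero)))))) (succ zero)
normal-order step count: 3
term was already normal: no
first contracted redex: a beta-redex


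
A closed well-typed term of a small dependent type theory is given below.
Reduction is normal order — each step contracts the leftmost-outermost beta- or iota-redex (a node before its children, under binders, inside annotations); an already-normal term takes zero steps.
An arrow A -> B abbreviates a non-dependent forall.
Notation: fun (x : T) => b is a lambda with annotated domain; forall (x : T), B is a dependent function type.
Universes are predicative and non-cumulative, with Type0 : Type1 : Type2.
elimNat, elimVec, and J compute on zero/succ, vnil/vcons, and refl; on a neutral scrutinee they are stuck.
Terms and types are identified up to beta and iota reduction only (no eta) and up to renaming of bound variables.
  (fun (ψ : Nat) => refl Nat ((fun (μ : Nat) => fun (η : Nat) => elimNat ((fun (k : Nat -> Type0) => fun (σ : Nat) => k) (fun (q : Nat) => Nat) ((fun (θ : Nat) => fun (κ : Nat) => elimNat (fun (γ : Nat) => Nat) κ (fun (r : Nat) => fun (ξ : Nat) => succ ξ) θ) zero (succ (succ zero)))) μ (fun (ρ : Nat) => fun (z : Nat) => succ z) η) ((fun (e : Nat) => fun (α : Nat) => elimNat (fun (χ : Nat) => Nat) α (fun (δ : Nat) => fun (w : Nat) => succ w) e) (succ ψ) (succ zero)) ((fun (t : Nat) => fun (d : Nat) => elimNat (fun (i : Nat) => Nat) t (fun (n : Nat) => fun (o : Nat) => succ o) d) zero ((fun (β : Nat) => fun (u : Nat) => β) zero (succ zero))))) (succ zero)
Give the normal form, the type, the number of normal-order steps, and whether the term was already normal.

normal form:
  refl Nat (succ (succ (succ zero)))
inferred type:
  Eq Nat (succ (succ (succ zero))) (succ (succ (succ zero)))
steps to reach normal form (normal order): 20
term was already normal: no
first redex: a beta-redex


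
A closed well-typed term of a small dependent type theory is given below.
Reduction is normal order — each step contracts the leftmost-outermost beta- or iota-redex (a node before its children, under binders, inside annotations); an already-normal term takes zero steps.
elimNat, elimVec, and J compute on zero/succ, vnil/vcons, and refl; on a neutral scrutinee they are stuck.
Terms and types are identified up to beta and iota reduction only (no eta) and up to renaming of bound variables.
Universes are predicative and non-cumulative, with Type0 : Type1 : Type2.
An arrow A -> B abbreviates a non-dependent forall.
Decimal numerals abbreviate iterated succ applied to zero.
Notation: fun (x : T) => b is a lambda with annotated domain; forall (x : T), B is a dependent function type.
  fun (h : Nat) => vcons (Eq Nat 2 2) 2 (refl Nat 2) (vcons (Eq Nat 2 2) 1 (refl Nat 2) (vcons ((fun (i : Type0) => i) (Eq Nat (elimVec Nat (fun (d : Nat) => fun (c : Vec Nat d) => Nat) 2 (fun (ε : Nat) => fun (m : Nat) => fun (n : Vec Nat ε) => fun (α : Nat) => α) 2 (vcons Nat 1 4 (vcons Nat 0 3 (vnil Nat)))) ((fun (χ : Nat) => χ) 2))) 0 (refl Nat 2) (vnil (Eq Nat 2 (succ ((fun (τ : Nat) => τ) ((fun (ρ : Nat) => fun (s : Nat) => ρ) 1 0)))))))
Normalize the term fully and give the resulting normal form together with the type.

reduced normal form:
  fun (h : Nat) => vcons (Eq Nat 2 2) 2 (refl Nat 2) (vcons (Eq Nat 2 2) 1 (refl Nat 2) (vcons (Eq Nat 2 2) 0 (refl Nat 2) (vnil (Eq Nat 2 2))))
the term's type:
  Nat -> Vec (Eq Nat 2 2) 3


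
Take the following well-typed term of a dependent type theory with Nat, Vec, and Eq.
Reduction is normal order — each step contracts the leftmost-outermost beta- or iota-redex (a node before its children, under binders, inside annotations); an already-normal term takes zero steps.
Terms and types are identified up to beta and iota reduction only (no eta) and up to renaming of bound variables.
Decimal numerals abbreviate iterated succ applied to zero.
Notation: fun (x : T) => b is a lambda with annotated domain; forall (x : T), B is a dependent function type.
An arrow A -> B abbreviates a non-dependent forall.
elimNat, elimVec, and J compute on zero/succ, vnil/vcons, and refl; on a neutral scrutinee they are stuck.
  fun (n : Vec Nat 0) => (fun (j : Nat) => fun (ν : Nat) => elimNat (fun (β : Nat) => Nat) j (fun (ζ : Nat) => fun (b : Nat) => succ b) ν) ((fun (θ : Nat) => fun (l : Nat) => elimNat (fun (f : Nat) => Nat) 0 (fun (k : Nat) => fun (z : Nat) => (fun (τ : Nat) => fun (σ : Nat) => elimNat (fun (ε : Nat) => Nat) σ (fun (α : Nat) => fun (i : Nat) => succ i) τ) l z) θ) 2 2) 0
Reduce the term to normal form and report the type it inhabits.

resulting normal form:
  fun (n : Vec Nat 0) => 4
inferred type:
  Vec Nat 0 -> Nat


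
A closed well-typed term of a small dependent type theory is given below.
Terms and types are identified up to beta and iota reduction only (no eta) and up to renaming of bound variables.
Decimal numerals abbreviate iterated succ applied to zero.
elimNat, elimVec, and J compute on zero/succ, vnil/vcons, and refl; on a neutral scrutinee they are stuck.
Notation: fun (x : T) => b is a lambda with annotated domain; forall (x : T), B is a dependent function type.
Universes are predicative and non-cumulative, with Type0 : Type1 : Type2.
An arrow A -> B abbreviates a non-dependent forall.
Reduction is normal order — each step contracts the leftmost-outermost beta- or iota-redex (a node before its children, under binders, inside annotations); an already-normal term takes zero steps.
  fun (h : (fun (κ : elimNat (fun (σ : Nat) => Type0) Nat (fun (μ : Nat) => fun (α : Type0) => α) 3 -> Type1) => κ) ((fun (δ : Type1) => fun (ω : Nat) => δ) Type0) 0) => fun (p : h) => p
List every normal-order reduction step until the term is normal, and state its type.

normal-order reduction:
  fun (h : (fun (κ : elimNat (fun (σ : Nat) => Type0) Nat (fun (μ : Nat) => fun (α : Type0) => α) 3 -> Type1) => κ) ((fun (δ : Type1) => fun (ω : Nat) => δ) Type0) 0) => fun (p : h) => p
  ~> fun (h : (fun (κ : Type1) => fun (σ : Nat) => κ) Type0 0) => fun (μ : h) => μ
  ~> fun (h : (fun (κ : Nat) => Type0) 0) => fun (σ : h) => σ
  ~> fun (h : Type0) => fun (κ : h) => κ
inferred type:
  forall (h : Type0), h -> h


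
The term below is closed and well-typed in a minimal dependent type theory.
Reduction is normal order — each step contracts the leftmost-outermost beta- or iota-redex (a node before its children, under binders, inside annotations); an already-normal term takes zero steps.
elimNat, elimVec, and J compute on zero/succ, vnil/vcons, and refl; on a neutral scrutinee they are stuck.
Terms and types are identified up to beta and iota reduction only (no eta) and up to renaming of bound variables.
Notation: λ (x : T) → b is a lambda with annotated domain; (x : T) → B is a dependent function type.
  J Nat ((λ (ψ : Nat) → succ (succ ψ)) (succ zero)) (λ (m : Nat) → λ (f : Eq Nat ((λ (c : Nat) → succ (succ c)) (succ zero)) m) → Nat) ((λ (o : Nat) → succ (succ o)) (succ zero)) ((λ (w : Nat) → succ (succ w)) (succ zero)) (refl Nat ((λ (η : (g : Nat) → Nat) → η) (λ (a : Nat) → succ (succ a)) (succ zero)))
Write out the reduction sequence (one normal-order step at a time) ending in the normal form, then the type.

normal-order reduction sequence:
  J Nat ((λ (ψ : Nat) → succ (succ ψ)) (succ zero)) (λ (m : Nat) → λ (f : Eq Nat ((λ (c : Nat) → succ (succ c)) (succ zero)) m) → Nat) ((λ (o : Nat) → succ (succ o)) (succ zero)) ((λ (w : Nat) → succ (succ w)) (succ zero)) (refl Nat ((λ (η : (g : Nat) → Nat) → η) (λ (a : Nat) → succ (succ a)) (succ zero)))
  ~> (λ (ψ : Nat) → succ (succ ψ)) (succ zero)
  ~> succ (succ (succ zero))
type:
  Nat


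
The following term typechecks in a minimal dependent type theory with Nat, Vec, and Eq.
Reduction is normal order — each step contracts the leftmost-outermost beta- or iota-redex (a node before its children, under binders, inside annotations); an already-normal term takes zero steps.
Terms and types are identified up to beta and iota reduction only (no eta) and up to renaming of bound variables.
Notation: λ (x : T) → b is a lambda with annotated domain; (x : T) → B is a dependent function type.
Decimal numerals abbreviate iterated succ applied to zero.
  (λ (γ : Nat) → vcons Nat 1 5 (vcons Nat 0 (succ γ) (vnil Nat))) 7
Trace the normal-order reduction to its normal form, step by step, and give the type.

normal-order reduction:
  (λ (γ : Nat) → vcons Nat 1 5 (vcons Nat 0 (succ γ) (vnil Nat))) 7
  ~> vcons Nat 1 5 (vcons Nat 0 8 (vnil Nat))
inferred type:
  Vec Nat 2


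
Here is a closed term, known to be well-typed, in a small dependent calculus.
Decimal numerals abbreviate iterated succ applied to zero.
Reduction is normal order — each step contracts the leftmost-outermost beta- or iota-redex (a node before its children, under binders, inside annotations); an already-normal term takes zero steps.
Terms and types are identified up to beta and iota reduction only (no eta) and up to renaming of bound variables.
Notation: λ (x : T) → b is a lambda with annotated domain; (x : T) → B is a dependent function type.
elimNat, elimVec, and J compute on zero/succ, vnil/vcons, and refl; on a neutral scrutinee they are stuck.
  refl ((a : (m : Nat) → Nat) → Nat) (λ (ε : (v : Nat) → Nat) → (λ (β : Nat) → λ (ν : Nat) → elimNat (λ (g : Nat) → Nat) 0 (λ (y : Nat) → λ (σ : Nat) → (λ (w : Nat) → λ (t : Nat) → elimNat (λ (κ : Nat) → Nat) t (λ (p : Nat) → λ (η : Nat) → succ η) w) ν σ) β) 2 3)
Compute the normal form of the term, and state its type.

resulting normal form:
  refl ((a : (m : Nat) → Nat) → Nat) (λ (ε : (v : Nat) → Nat) → 6)
inferred type:
  Eq ((a : (m : Nat) → Nat) → Nat) (λ (ε : (v : Nat) → Nat) → 6) (λ (β : (ν : Nat) → Nat) → 6)


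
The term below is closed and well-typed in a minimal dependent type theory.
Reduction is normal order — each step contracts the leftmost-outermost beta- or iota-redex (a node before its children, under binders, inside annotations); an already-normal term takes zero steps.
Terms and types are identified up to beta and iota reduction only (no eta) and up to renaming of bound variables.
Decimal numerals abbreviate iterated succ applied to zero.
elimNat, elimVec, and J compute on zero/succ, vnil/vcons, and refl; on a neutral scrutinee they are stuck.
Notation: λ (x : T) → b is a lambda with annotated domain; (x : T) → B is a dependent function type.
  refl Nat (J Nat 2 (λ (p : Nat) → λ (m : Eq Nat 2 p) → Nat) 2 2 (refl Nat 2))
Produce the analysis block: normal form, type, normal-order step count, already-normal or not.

reduced normal form:
  refl Nat 2
type:
  Eq Nat 2 2
normal-order step count: 1
term was already normal: no
first redex: a J iota-redex


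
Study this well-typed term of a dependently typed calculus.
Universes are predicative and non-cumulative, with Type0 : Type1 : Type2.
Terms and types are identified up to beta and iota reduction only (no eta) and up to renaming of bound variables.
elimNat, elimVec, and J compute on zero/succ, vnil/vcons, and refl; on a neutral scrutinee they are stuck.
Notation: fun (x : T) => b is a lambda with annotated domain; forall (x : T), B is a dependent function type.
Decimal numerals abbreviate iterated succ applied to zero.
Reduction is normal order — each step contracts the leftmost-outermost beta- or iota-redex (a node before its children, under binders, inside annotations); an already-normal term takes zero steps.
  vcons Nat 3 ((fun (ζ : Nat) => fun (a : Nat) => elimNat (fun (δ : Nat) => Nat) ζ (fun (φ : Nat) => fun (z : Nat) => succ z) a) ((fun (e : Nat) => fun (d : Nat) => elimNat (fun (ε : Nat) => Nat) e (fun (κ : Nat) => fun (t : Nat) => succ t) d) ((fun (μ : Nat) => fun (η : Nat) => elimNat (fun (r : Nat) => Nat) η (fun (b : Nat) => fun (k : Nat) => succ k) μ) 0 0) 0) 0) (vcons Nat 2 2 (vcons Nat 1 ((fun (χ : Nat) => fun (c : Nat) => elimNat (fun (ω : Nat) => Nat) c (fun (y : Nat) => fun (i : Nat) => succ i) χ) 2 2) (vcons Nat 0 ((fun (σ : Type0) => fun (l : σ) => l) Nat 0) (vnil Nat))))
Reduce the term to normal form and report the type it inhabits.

normal form:
  vcons Nat 3 0 (vcons Nat 2 2 (vcons Nat 1 4 (vcons Nat 0 0 (vnil Nat))))
type:
  Vec Nat 4


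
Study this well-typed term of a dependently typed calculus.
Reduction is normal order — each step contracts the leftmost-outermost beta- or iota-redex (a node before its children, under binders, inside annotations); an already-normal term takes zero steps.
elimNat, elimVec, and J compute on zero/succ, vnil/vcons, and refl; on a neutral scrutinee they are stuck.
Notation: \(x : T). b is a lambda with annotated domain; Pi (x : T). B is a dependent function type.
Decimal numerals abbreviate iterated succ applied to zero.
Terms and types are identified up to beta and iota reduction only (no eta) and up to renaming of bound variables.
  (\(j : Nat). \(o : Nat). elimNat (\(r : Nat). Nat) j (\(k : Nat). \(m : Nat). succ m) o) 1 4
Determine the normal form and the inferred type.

resulting normal form:
  5
the term's type:
  Nat


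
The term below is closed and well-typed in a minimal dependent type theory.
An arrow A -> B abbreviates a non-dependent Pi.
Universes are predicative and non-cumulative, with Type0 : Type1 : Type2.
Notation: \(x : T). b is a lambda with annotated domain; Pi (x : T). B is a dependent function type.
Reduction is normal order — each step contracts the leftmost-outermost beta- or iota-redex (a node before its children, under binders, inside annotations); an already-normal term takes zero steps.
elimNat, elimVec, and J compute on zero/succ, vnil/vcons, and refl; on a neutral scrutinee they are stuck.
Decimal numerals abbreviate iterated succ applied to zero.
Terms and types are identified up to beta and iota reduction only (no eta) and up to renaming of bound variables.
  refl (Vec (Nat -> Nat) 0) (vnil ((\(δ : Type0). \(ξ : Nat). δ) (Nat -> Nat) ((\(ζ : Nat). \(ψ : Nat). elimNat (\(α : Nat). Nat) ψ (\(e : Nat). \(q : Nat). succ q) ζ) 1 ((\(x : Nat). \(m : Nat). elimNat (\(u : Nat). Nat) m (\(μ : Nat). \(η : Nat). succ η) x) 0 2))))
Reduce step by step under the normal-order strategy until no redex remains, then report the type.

normal-order reduction sequence:
  refl (Vec (Nat -> Nat) 0) (vnil ((\(δ : Type0). \(ξ : Nat). δ) (Nat -> Nat) ((\(ζ : Nat). \(ψ : Nat). elimNat (\(α : Nat). Nat) ψ (\(e : Nat). \(q : Nat). succ q) ζ) 1 ((\(x : Nat). \(m : Nat). elimNat (\(u : Nat). Nat) m (\(μ : Nat). \(η : Nat). succ η) x) 0 2))))
  ~> refl (Vec (Nat -> Nat) 0) (vnil ((\(δ : Nat). Nat -> Nat) ((\(ξ : Nat). \(ζ : Nat). elimNat (\(ψ : Nat). Nat) ζ (\(α : Nat). \(e : Nat). succ e) ξ) 1 ((\(q : Nat). \(x : Nat). elimNat (\(m : Nat). Nat) x (\(u : Nat). \(μ : Nat). succ μ) q) 0 2))))
  ~> refl (Vec (Nat -> Nat) 0) (vnil (Nat -> Nat))
type:
  Eq (Vec (Nat -> Nat) 0) (vnil (Nat -> Nat)) (vnil (Nat -> Nat))


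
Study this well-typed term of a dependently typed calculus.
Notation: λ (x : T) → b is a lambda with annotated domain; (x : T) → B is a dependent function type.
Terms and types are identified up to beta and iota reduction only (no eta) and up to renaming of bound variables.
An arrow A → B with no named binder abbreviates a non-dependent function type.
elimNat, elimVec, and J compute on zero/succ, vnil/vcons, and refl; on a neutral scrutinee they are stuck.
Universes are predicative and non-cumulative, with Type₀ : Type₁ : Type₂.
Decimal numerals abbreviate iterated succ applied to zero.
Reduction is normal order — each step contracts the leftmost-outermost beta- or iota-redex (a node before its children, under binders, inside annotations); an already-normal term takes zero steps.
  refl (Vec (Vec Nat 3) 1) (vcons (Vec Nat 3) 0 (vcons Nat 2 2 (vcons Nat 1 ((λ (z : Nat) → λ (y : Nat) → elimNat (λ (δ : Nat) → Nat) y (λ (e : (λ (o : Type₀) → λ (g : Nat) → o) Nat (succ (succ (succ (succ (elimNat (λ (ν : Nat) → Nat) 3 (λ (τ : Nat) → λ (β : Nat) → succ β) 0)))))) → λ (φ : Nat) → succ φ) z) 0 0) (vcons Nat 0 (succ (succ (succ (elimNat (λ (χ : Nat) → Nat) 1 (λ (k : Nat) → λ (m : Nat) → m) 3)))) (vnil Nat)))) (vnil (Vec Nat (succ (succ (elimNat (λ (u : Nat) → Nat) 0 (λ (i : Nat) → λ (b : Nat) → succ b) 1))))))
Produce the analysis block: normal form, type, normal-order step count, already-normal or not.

reduced normal form:
  refl (Vec (Vec Nat 3) 1) (vcons (Vec Nat 3) 0 (vcons Nat 2 2 (vcons Nat 1 0 (vcons Nat 0 4 (vnil Nat)))) (vnil (Vec Nat 3)))
inferred type:
  Eq (Vec (Vec Nat 3) 1) (vcons (Vec Nat 3) 0 (vcons Nat 2 2 (vcons Nat 1 0 (vcons Nat 0 4 (vnil Nat)))) (vnil (Vec Nat 3))) (vcons (Vec Nat 3) 0 (vcons Nat 2 2 (vcons Nat 1 0 (vcons Nat 0 4 (vnil Nat)))) (vnil (Vec Nat 3)))
normal-order step count: 17
already normal: no
first contracted redex: a beta-redex


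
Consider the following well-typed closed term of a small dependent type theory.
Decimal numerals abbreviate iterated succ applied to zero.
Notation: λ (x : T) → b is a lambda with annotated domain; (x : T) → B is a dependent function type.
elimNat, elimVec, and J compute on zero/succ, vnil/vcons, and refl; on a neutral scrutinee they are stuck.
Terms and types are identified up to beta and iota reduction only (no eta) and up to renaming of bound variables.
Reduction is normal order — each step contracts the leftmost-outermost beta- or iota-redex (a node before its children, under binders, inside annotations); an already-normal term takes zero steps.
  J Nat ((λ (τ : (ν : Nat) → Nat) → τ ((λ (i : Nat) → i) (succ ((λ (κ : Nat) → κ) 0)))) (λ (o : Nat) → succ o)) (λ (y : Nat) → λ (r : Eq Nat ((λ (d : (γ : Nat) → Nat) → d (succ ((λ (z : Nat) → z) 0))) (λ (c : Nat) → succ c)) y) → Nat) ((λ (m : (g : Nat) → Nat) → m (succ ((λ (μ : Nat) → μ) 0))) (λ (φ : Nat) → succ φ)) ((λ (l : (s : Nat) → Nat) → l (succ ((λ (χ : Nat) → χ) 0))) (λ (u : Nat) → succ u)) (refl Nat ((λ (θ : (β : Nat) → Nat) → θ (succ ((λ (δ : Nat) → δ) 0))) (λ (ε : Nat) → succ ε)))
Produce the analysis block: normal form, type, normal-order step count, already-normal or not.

resulting normal form:
  2
the term's type:
  Nat
normal-order step count: 4
already normal: no
first redex: a J iota-redex


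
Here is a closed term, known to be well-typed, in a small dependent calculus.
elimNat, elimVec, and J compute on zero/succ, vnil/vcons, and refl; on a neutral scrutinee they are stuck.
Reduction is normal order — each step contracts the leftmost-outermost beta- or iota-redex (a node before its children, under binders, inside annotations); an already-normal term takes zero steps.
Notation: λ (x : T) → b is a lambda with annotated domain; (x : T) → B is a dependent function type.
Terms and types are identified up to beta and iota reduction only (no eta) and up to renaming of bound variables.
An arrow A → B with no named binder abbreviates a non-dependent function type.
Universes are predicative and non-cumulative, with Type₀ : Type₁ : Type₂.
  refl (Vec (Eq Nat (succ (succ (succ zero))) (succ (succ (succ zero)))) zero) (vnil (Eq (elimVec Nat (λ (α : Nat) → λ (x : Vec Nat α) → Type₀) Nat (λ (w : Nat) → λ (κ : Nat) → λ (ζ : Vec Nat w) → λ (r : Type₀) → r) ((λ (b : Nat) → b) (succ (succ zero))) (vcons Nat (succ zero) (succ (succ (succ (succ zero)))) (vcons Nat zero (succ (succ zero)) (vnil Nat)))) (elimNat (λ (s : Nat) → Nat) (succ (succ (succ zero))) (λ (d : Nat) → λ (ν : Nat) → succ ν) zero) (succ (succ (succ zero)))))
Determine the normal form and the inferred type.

resulting normal form:
  refl (Vec (Eq Nat (succ (succ (succ zero))) (succ (succ (succ zero)))) zero) (vnil (Eq Nat (succ (succ (succ zero))) (succ (succ (succ zero)))))
the term's type:
  Eq (Vec (Eq Nat (succ (succ (succ zero))) (succ (succ (succ zero)))) zero) (vnil (Eq Nat (succ (succ (succ zero))) (succ (succ (succ zero))))) (vnil (Eq Nat (succ (succ (succ zero))) (succ (succ (succ zero)))))


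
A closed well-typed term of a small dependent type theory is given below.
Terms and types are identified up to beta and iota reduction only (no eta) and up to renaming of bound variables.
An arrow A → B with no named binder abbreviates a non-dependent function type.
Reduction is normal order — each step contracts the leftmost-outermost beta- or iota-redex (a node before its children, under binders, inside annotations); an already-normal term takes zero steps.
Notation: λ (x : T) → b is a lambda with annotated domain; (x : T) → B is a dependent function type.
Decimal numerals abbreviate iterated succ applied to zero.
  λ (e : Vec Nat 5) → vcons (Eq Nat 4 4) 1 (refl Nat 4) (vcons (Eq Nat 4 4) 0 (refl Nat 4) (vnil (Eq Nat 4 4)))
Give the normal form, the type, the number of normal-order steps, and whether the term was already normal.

normal form:
  λ (e : Vec Nat 5) → vcons (Eq Nat 4 4) 1 (refl Nat 4) (vcons (Eq Nat 4 4) 0 (refl Nat 4) (vnil (Eq Nat 4 4)))
type:
  Vec Nat 5 → Vec (Eq Nat 4 4) 2
steps to reach normal form (normal order): 0
started in normal form: yes


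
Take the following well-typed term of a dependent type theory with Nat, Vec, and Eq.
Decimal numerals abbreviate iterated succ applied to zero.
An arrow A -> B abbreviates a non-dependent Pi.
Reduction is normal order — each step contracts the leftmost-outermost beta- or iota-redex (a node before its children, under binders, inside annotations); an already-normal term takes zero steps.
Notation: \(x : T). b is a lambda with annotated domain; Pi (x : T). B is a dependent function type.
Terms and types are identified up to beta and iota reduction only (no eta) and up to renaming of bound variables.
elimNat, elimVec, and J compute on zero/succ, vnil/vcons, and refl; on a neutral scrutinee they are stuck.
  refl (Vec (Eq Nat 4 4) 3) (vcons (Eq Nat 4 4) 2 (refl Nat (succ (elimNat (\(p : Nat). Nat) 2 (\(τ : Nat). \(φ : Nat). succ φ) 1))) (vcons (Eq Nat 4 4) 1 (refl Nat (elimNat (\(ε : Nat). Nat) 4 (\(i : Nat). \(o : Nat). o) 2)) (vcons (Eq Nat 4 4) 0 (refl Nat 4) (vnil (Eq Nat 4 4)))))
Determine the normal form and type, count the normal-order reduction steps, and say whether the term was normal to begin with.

reduced normal form:
  refl (Vec (Eq Nat 4 4) 3) (vcons (Eq Nat 4 4) 2 (refl Nat 4) (vcons (Eq Nat 4 4) 1 (refl Nat 4) (vcons (Eq Nat 4 4) 0 (refl Nat 4) (vnil (Eq Nat 4 4)))))
the term's type:
  Eq (Vec (Eq Nat 4 4) 3) (vcons (Eq Nat 4 4) 2 (refl Nat 4) (vcons (Eq Nat 4 4) 1 (refl Nat 4) (vcons (Eq Nat 4 4) 0 (refl Nat 4) (vnil (Eq Nat 4 4))))) (vcons (Eq Nat 4 4) 2 (refl Nat 4) (vcons (Eq Nat 4 4) 1 (refl Nat 4) (vcons (Eq Nat 4 4) 0 (refl Nat 4) (vnil (Eq Nat 4 4)))))
normal-order step count: 11
already normal: no
first redex: an elimNat iota-redex


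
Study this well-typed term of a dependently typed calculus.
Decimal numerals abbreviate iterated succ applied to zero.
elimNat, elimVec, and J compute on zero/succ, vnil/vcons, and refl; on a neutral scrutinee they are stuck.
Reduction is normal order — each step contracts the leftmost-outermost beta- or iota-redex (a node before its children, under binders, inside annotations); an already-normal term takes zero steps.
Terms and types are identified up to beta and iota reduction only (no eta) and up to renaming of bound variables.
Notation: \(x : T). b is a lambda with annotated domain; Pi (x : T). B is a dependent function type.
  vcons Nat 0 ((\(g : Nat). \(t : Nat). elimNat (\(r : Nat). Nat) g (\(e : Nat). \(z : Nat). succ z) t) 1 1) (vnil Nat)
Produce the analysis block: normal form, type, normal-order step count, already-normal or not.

resulting normal form:
  vcons Nat 0 2 (vnil Nat)
the term's type:
  Vec Nat 1
reduction steps (normal order): 6
started in normal form: no
first redex: a beta-redex


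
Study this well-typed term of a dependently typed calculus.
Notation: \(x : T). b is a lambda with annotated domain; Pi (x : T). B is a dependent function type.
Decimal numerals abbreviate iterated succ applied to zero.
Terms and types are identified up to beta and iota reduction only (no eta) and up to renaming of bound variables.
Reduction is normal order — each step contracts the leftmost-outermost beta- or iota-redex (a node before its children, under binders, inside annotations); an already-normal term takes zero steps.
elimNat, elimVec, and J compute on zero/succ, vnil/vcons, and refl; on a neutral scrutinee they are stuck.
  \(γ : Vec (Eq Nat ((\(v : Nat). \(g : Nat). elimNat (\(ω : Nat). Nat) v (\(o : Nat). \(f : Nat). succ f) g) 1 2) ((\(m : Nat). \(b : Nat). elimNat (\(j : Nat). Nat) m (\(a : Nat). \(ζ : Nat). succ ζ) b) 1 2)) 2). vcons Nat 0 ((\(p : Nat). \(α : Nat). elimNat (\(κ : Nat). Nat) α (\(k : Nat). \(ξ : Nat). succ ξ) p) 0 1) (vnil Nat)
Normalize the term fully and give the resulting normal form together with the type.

reduced normal form:
  \(γ : Vec (Eq Nat 3 3) 2). vcons Nat 0 1 (vnil Nat)
type:
  Pi (γ : Vec (Eq Nat 3 3) 2). Vec Nat 1


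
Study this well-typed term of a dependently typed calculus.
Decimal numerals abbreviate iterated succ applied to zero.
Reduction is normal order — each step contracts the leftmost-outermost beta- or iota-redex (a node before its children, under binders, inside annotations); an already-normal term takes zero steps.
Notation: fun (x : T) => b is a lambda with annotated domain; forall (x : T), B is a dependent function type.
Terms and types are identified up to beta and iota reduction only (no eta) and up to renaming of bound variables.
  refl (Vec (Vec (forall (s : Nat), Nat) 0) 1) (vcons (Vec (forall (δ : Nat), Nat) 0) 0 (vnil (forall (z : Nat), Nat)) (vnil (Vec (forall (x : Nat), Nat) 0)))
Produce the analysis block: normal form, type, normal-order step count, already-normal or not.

resulting normal form:
  refl (Vec (Vec (forall (s : Nat), Nat) 0) 1) (vcons (Vec (forall (δ : Nat), Nat) 0) 0 (vnil (forall (z : Nat), Nat)) (vnil (Vec (forall (x : Nat), Nat) 0)))
the term's type:
  Eq (Vec (Vec (forall (s : Nat), Nat) 0) 1) (vcons (Vec (forall (δ : Nat), Nat) 0) 0 (vnil (forall (z : Nat), Nat)) (vnil (Vec (forall (x : Nat), Nat) 0))) (vcons (Vec (forall (γ : Nat), Nat) 0) 0 (vnil (forall (j : Nat), Nat)) (vnil (Vec (forall (g : Nat), Nat) 0)))
steps to reach normal form (normal order): 0
started in normal form: yes


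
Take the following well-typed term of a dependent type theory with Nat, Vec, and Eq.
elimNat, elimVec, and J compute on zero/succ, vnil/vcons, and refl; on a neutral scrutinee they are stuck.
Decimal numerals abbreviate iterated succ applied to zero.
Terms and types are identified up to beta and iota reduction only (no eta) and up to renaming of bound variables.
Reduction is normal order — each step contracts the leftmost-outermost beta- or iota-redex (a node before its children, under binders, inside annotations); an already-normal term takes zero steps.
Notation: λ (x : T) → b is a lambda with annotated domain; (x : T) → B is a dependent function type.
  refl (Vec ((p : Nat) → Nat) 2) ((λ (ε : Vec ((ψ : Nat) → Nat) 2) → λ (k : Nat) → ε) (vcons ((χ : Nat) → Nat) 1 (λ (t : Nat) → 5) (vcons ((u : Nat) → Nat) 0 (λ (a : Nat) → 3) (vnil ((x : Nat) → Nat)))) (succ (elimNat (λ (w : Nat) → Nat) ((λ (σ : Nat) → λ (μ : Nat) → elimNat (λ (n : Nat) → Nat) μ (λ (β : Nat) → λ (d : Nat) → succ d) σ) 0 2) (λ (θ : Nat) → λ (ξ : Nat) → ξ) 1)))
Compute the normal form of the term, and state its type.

normal form:
  refl (Vec ((p : Nat) → Nat) 2) (vcons ((ε : Nat) → Nat) 1 (λ (ψ : Nat) → 5) (vcons ((k : Nat) → Nat) 0 (λ (χ : Nat) → 3) (vnil ((t : Nat) → Nat))))
inferred type:
  Eq (Vec ((p : Nat) → Nat) 2) (vcons ((ε : Nat) → Nat) 1 (λ (ψ : Nat) → 5) (vcons ((k : Nat) → Nat) 0 (λ (χ : Nat) → 3) (vnil ((t : Nat) → Nat)))) (vcons ((u : Nat) → Nat) 1 (λ (a : Nat) → 5) (vcons ((x : Nat) → Nat) 0 (λ (w : Nat) → 3) (vnil ((σ : Nat) → Nat))))


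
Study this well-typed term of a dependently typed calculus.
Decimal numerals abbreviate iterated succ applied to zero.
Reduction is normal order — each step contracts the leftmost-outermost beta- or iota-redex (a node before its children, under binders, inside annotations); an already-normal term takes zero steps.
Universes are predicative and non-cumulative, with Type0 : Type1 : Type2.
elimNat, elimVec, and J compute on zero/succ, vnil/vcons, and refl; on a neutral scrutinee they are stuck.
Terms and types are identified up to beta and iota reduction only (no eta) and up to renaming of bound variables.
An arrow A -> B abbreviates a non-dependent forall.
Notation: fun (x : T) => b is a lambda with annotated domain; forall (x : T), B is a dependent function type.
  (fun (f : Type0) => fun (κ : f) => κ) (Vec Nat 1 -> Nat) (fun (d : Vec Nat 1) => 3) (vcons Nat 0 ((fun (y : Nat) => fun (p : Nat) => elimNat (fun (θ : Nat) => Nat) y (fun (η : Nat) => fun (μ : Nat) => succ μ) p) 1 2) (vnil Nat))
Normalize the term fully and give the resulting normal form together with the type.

reduced normal form:
  3
the term's type:
  Nat
observation: reduction starts at a beta-redex, and 3 normal-order steps reach the normal form.


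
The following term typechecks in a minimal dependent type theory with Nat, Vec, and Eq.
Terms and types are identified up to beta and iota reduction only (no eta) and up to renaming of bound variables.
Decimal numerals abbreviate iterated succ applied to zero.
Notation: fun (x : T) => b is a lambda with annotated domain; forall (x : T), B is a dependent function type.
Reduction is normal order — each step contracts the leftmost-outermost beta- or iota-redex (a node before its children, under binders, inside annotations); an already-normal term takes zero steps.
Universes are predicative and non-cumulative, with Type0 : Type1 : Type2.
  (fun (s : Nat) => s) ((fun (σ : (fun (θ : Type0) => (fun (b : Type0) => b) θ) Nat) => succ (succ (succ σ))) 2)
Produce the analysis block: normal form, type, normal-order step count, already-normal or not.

normal form:
  5
inferred type:
  Nat
normal-order step count: 2
already normal: no
first redex: a beta-redex


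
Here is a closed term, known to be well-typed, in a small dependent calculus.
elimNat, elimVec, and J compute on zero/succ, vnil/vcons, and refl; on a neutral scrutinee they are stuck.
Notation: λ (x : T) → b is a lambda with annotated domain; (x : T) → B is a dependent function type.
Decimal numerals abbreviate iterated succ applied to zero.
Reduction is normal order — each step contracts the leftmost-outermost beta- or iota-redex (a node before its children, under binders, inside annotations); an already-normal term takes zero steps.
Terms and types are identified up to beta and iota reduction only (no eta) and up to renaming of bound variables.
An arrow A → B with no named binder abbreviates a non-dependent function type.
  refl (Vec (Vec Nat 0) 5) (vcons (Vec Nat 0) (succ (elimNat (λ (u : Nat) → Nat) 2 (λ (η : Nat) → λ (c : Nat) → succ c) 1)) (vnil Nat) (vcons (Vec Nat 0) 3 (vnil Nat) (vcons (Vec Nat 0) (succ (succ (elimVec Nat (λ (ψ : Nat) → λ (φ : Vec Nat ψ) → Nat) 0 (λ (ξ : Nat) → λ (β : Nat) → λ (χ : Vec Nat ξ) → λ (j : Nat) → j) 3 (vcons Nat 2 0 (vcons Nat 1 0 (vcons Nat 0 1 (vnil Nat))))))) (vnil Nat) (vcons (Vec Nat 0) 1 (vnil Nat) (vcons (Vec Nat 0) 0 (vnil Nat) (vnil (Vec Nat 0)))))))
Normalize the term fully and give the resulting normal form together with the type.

normal form:
  refl (Vec (Vec Nat 0) 5) (vcons (Vec Nat 0) 4 (vnil Nat) (vcons (Vec Nat 0) 3 (vnil Nat) (vcons (Vec Nat 0) 2 (vnil Nat) (vcons (Vec Nat 0) 1 (vnil Nat) (vcons (Vec Nat 0) 0 (vnil Nat) (vnil (Vec Nat 0)))))))
inferred type:
  Eq (Vec (Vec Nat 0) 5) (vcons (Vec Nat 0) 4 (vnil Nat) (vcons (Vec Nat 0) 3 (vnil Nat) (vcons (Vec Nat 0) 2 (vnil Nat) (vcons (Vec Nat 0) 1 (vnil Nat) (vcons (Vec Nat 0) 0 (vnil Nat) (vnil (Vec Nat 0))))))) (vcons (Vec Nat 0) 4 (vnil Nat) (vcons (Vec Nat 0) 3 (vnil Nat) (vcons (Vec Nat 0) 2 (vnil Nat) (vcons (Vec Nat 0) 1 (vnil Nat) (vcons (Vec Nat 0) 0 (vnil Nat) (vnil (Vec Nat 0)))))))
observation: 20 normal-order steps normalize the term, beginning with an elimNat iota-redex.


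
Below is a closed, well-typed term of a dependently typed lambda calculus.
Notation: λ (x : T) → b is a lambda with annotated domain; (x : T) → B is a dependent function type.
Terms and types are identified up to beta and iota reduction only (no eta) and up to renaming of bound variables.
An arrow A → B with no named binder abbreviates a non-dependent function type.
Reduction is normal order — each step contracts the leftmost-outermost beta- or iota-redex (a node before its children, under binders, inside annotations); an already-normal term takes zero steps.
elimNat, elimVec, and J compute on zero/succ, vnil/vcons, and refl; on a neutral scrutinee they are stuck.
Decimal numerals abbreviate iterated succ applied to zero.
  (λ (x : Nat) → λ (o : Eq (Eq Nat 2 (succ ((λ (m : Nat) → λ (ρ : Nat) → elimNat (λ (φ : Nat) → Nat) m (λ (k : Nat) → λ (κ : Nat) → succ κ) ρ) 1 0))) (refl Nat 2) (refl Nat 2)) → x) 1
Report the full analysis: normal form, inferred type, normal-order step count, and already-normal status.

normal form:
  λ (x : Eq (Eq Nat 2 2) (refl Nat 2) (refl Nat 2)) → 1
inferred type:
  Eq (Eq Nat 2 2) (refl Nat 2) (refl Nat 2) → Nat
normal-order step count: 4
started in normal form: no
first redex: a beta-redex


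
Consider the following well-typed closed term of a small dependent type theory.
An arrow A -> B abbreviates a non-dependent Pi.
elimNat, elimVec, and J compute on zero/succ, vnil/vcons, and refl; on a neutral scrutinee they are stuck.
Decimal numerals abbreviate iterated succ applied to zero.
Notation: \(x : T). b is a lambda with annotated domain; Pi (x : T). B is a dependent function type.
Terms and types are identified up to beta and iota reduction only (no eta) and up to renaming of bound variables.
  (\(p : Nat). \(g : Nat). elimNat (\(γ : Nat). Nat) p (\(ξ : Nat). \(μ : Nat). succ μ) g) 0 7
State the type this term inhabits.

inferred type:
  Nat
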